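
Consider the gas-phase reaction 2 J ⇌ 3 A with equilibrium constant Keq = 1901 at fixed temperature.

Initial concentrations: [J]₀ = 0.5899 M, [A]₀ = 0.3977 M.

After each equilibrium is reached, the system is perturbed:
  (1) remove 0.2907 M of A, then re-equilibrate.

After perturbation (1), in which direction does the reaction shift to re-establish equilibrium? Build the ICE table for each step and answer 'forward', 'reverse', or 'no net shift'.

Direction: forward

Q₀ = 0.1808 vs Keq = 1901 ⇒ Q<K, forward
Step 1:
                   J          A
  init        0.5899     0.3977
  Δ          -0.5584     0.8376
  eq         0.03149      1.235
  solve Keq expr → x = 0.2792; check Q = 1901
Then remove 0.2907 M of A.
Step 2:
                   J          A
  init       0.03149     0.9446
  Δ        -0.009933     0.0149
  eq         0.02156     0.9595
  solve Keq expr → x = 0.004967; check Q = 1901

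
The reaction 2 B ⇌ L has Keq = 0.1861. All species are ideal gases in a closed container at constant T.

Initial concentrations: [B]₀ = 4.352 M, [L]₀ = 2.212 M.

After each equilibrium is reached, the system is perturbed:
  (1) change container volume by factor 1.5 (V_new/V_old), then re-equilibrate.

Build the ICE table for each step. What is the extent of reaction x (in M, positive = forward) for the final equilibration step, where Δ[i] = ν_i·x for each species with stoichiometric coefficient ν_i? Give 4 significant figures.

Q₀ = 0.1168 vs Keq = 0.1861 ⇒ Q<K, forward
Step 1:
                    B           L
  I             4.352       2.212
  C           -0.6572      0.3286
  E             3.695       2.541
  solve Keq expr → x = 0.3286; check Q = 0.1861
Then change container volume by factor 1.5 (V_new/V_old).
Step 2:
                    B           L
  I             2.463       1.694
  C            0.3796     -0.1898
  E             2.843       1.504
  solve Keq expr → x = -0.1898; check Q = 0.1861

x = -0.1898 M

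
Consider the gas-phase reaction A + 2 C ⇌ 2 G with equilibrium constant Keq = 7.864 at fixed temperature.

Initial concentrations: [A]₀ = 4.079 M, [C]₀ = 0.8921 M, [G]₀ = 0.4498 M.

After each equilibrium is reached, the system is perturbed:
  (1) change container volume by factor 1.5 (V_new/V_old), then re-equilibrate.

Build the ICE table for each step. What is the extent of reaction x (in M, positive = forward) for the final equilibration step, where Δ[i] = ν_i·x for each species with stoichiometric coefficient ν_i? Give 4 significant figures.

x = -0.0126 M

Q₀ = 0.06232 vs Keq = 7.864 ⇒ Q<K, forward
Step 1:
                  A         C         G
  Initial     4.079    0.8921    0.4498
  Change    -0.3416   -0.6831    0.6831
  Equil       3.737     0.209     1.133
  solve Keq expr → x = 0.3416; check Q = 7.864
Then change container volume by factor 1.5 (V_new/V_old).
Step 2:
                  A         C         G
  Initial     2.492    0.1393    0.7553
  Change     0.0126    0.0252   -0.0252
  Equil       2.504    0.1645    0.7301
  solve Keq expr → x = -0.0126; check Q = 7.864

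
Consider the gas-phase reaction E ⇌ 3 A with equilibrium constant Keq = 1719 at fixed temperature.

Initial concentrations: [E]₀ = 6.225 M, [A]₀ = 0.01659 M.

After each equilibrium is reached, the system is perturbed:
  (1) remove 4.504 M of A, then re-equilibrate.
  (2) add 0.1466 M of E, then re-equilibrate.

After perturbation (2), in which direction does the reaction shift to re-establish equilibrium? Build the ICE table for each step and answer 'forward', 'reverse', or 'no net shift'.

Direction: forward

Q₀ = 7.3350e-07 vs Keq = 1719 ⇒ Q<K, forward
Step 1:
                    E           A
  Initial       6.225     0.01659
  Change       -4.645       13.94
  Equil          1.58       13.95
  solve Keq expr → x = 4.645; check Q = 1719
Then remove 4.504 M of A.
Step 2:
                    E           A
  Initial        1.58       9.448
  Change      -0.6906       2.072
  Equil        0.8893       11.52
  solve Keq expr → x = 0.6906; check Q = 1719
Then add 0.1466 M of E.
Step 3:
                    E           A
  Initial       1.036       11.52
  Change     -0.08571      0.2571
  Equil        0.9502       11.78
  solve Keq expr → x = 0.08571; check Q = 1719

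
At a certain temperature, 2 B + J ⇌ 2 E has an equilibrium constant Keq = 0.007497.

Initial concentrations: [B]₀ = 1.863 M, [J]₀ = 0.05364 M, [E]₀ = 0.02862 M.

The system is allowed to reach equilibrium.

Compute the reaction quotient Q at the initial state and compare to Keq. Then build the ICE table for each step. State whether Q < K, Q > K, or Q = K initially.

Q₀ = 0.0044 vs Keq = 0.007497 ⇒ Q<K, forward
Step 1:
                    B           J           E
  init          1.863     0.05364     0.02862
  Δ         -0.007304   -0.003652    0.007304
  eq            1.856     0.04999     0.03592
  solve Keq expr → x = 0.003652; check Q = 0.007497

Q₀ = 0.0044; Q < K (proceeds forward)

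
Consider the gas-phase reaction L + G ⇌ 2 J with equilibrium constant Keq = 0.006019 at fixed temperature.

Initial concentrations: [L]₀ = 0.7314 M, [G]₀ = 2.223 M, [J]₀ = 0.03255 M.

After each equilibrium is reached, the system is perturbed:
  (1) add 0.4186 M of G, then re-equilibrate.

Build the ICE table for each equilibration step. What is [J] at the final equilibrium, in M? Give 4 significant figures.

[J]_eq = 0.1044 M

Q₀ = 6.5164e-04 vs Keq = 0.006019 ⇒ Q<K, forward
Step 1:
                  L         G         J
  init       0.7314     2.223   0.03255
  Δ        -0.03176  -0.03176   0.06351
  eq         0.6996     2.191   0.09606
  solve Keq expr → x = 0.03176; check Q = 0.006019
Then add 0.4186 M of G.
Step 2:
                  L         G         J
  init       0.6996      2.61   0.09606
  Δ       -0.004188 -0.004188  0.008376
  eq         0.6955     2.606    0.1044
  solve Keq expr → x = 0.004188; check Q = 0.006019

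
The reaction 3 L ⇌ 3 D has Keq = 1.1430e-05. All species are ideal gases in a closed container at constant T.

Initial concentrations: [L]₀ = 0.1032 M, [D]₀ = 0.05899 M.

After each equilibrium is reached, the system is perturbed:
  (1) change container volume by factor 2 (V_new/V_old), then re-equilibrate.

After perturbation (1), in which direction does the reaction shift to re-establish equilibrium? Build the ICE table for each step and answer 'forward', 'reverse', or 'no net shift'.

Direction: no net shift

Q₀ = 0.1868 vs Keq = 1.1430e-05 ⇒ Q>K, reverse
Step 1:
                   L          D
  I           0.1032    0.05899
  C          0.05542   -0.05542
  E           0.1586   0.003573
  solve Keq expr → x = -0.01847; check Q = 1.1430e-05
Then change container volume by factor 2 (V_new/V_old).
Step 2:
                   L          D
  I          0.07931   0.001786
  C                0          0
  E          0.07931   0.001786
  solve Keq expr → x = 0; check Q = 1.1430e-05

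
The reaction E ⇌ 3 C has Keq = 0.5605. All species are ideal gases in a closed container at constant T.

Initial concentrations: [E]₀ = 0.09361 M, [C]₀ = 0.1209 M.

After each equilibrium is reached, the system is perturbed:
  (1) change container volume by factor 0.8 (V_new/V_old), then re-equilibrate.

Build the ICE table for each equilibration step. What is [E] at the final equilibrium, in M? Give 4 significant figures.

[E]_eq = 0.05987 M

Q₀ = 0.01888 vs Keq = 0.5605 ⇒ Q<K, forward
Step 1:
                  E         C
  I         0.09361    0.1209
  C        -0.05366     0.161
  E         0.03995    0.2819
  solve Keq expr → x = 0.05366; check Q = 0.5605
Then change container volume by factor 0.8 (V_new/V_old).
Step 2:
                  E         C
  I         0.04994    0.3523
  C        0.009928  -0.02978
  E         0.05987    0.3225
  solve Keq expr → x = -0.009928; check Q = 0.5605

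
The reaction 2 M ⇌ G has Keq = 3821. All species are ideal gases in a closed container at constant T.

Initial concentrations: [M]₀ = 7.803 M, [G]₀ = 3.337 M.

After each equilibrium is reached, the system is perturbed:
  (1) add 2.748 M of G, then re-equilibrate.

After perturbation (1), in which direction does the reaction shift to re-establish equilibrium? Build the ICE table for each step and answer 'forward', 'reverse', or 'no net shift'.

Direction: reverse

Q₀ = 0.05481 vs Keq = 3821 ⇒ Q<K, forward
Step 1:
                    M           G
  I             7.803       3.337
  C             -7.76        3.88
  E           0.04346       7.217
  solve Keq expr → x = 3.88; check Q = 3821
Then add 2.748 M of G.
Step 2:
                    M           G
  I           0.04346       9.965
  C          0.007599   -0.003799
  E           0.05106       9.961
  solve Keq expr → x = -0.003799; check Q = 3821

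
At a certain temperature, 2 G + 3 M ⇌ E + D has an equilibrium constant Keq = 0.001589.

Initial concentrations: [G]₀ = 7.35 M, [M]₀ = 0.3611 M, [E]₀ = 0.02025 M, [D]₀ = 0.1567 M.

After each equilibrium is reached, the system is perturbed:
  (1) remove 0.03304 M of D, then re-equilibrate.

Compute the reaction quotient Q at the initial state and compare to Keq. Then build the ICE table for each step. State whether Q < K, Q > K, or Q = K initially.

Q₀ = 0.001247 vs Keq = 0.001589 ⇒ Q<K, forward
Step 1:
                    G           M           E           D
  init           7.35      0.3611     0.02025      0.1567
  Δ         -0.006199   -0.009299      0.0031      0.0031
  eq            7.344      0.3518     0.02335      0.1598
  solve Keq expr → x = 0.0031; check Q = 0.001589
Then remove 0.03304 M of D.
Step 2:
                    G           M           E           D
  init          7.344      0.3518     0.02335      0.1268
  Δ         -0.006221   -0.009331     0.00311     0.00311
  eq            7.338      0.3425     0.02646      0.1299
  solve Keq expr → x = 0.00311; check Q = 0.001589

Q₀ = 0.001247; Q < K (proceeds forward)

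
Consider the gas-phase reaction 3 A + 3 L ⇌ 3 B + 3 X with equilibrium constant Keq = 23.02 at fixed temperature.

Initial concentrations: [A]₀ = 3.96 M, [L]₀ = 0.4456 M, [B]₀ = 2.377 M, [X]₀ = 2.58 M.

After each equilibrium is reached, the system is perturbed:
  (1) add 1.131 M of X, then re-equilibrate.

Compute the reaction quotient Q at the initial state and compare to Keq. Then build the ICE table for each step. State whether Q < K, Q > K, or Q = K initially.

Q₀ = 41.98; Q > K (proceeds reverse)

Q₀ = 41.98 vs Keq = 23.02 ⇒ Q>K, reverse
Step 1:
                    A           L           B           X
  I              3.96      0.4456       2.377        2.58
  C           0.06322     0.06322    -0.06322    -0.06322
  E             4.023      0.5088       2.314       2.517
  solve Keq expr → x = -0.02107; check Q = 23.02
Then add 1.131 M of X.
Step 2:
                    A           L           B           X
  I             4.023      0.5088       2.314       3.648
  C             0.137       0.137      -0.137      -0.137
  E              4.16      0.6458       2.177       3.511
  solve Keq expr → x = -0.04565; check Q = 23.02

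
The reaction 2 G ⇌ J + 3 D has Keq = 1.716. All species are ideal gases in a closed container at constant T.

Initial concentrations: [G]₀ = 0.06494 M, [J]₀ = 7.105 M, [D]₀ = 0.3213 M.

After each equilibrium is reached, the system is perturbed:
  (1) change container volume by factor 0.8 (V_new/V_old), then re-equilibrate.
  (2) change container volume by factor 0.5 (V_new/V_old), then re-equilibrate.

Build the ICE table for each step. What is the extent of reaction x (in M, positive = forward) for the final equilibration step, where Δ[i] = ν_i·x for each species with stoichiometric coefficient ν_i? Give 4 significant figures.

x = -0.04011 M

Q₀ = 55.88 vs Keq = 1.716 ⇒ Q>K, reverse
Step 1:
                    G           J           D
  Initial     0.06494       7.105      0.3213
  Change      0.09275    -0.04638     -0.1391
  Equil        0.1577       7.059      0.1822
  solve Keq expr → x = -0.04638; check Q = 1.716
Then change container volume by factor 0.8 (V_new/V_old).
Step 2:
                    G           J           D
  Initial      0.1971       8.823      0.2277
  Change      0.01457   -0.007287    -0.02186
  Equil        0.2117       8.816      0.2059
  solve Keq expr → x = -0.007287; check Q = 1.716
Then change container volume by factor 0.5 (V_new/V_old).
Step 3:
                    G           J           D
  Initial      0.4234       17.63      0.4117
  Change      0.08021    -0.04011     -0.1203
  Equil        0.5036       17.59      0.2914
  solve Keq expr → x = -0.04011; check Q = 1.716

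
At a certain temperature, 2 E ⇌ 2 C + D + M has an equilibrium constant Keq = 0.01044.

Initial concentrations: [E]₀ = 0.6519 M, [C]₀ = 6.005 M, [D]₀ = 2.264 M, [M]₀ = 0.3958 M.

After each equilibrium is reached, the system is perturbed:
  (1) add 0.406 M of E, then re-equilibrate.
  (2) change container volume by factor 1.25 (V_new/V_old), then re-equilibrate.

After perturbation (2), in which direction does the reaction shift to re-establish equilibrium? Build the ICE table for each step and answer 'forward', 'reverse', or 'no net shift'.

Direction: forward

Q₀ = 76.04 vs Keq = 0.01044 ⇒ Q>K, reverse
Step 1:
                    E           C           D           M
  init         0.6519       6.005       2.264      0.3958
  Δ            0.7907     -0.7907     -0.3954     -0.3954
  eq            1.443       5.214       1.869  4.2767e-04
  solve Keq expr → x = -0.3954; check Q = 0.01044
Then add 0.406 M of E.
Step 2:
                    E           C           D           M
  init          1.849       5.214       1.869  4.2767e-04
  Δ       -5.4785e-04  5.4785e-04  2.7392e-04  2.7392e-04
  eq            1.848       5.215       1.869  7.0160e-04
  solve Keq expr → x = 2.7392e-04; check Q = 0.01044
Then change container volume by factor 1.25 (V_new/V_old).
Step 3:
                    E           C           D           M
  init          1.478       4.172       1.495  5.6128e-04
  Δ       -6.2905e-04  6.2905e-04  3.1452e-04  3.1452e-04
  eq            1.478       4.172       1.495  8.7580e-04
  solve Keq expr → x = 3.1452e-04; check Q = 0.01044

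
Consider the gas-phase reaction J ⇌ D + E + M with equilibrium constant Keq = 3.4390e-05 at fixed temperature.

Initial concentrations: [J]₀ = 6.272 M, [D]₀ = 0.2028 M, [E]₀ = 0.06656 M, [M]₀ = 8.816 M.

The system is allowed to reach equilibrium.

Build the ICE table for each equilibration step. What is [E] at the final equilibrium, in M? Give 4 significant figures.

Q₀ = 0.01897 vs Keq = 3.4390e-05 ⇒ Q>K, reverse
Step 1:
                  J         D         E         M
  init        6.272    0.2028   0.06656     8.816
  Δ         0.06638  -0.06638  -0.06638  -0.06638
  eq          6.338    0.1364 1.8261e-04      8.75
  solve Keq expr → x = -0.06638; check Q = 3.4390e-05

[E]_eq = 1.8261e-04 M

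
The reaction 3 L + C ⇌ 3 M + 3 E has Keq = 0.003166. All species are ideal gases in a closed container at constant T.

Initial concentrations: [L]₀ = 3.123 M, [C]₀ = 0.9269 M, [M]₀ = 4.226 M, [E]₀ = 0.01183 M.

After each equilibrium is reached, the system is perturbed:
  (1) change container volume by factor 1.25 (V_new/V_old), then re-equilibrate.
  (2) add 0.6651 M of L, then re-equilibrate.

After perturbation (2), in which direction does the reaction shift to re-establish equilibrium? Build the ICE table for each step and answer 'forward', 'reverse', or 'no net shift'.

Direction: forward

Q₀ = 4.4258e-06 vs Keq = 0.003166 ⇒ Q<K, forward
Step 1:
                    L           C           M           E
  I             3.123      0.9269       4.226     0.01183
  C          -0.08783    -0.02928     0.08783     0.08783
  E             3.035      0.8976       4.314     0.09966
  solve Keq expr → x = 0.02928; check Q = 0.003166
Then change container volume by factor 1.25 (V_new/V_old).
Step 2:
                    L           C           M           E
  I             2.428      0.7181       3.451     0.07973
  C          -0.01185   -0.003951     0.01185     0.01185
  E             2.416      0.7141       3.463     0.09158
  solve Keq expr → x = 0.003951; check Q = 0.003166
Then add 0.6651 M of L.
Step 3:
                    L           C           M           E
  I             3.081      0.7141       3.463     0.09158
  C          -0.02315   -0.007715     0.02315     0.02315
  E             3.058      0.7064       3.486      0.1147
  solve Keq expr → x = 0.007715; check Q = 0.003166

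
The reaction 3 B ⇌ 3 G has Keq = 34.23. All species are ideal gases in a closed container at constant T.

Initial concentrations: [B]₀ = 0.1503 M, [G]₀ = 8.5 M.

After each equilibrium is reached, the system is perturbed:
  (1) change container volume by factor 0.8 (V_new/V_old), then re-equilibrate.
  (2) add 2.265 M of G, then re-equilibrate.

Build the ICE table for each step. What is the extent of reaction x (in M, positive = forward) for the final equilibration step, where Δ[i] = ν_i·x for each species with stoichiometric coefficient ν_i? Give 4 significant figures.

Q₀ = 1.8088e+05 vs Keq = 34.23 ⇒ Q>K, reverse
Step 1:
                   B          G
  I           0.1503        8.5
  C            1.887     -1.887
  E            2.037      6.613
  solve Keq expr → x = -0.6289; check Q = 34.23
Then change container volume by factor 0.8 (V_new/V_old).
Step 2:
                   B          G
  I            2.546      8.267
  C                0          0
  E            2.546      8.267
  solve Keq expr → x = 0; check Q = 34.23
Then add 2.265 M of G.
Step 3:
                   B          G
  I            2.546      10.53
  C           0.5333    -0.5333
  E            3.079      9.998
  solve Keq expr → x = -0.1778; check Q = 34.23

x = -0.1778 M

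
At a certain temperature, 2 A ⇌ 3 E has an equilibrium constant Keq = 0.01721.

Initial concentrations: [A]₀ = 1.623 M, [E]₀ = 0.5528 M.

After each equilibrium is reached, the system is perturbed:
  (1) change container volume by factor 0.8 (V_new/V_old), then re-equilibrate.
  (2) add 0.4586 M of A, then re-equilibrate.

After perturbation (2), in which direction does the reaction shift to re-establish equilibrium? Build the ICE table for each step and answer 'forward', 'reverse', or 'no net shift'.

Direction: forward

Q₀ = 0.06413 vs Keq = 0.01721 ⇒ Q>K, reverse
Step 1:
                    A           E
  init          1.623      0.5528
  Δ            0.1193      -0.179
  eq            1.742      0.3738
  solve Keq expr → x = -0.05966; check Q = 0.01721
Then change container volume by factor 0.8 (V_new/V_old).
Step 2:
                    A           E
  init          2.178      0.4673
  Δ           0.02052    -0.03078
  eq            2.198      0.4365
  solve Keq expr → x = -0.01026; check Q = 0.01721
Then add 0.4586 M of A.
Step 3:
                    A           E
  init          2.657      0.4365
  Δ          -0.03618     0.05426
  eq            2.621      0.4908
  solve Keq expr → x = 0.01809; check Q = 0.01721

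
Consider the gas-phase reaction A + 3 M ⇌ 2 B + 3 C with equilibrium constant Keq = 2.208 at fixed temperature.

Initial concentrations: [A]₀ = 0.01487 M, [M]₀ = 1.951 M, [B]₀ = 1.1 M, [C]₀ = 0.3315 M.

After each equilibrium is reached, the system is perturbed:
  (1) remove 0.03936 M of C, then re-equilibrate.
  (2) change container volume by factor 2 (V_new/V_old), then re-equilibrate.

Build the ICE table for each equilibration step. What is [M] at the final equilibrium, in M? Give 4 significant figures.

[M]_eq = 0.9555 M

Q₀ = 0.3992 vs Keq = 2.208 ⇒ Q<K, forward
Step 1:
                  A         M         B         C
  I         0.01487     1.951       1.1    0.3315
  C        -0.01096  -0.03289   0.02192   0.03289
  E        0.003908     1.918     1.122    0.3644
  solve Keq expr → x = 0.01096; check Q = 2.208
Then remove 0.03936 M of C.
Step 2:
                  A         M         B         C
  I        0.003908     1.918     1.122     0.325
  C        -0.00103 -0.003091  0.002061  0.003091
  E        0.002878     1.915     1.124    0.3281
  solve Keq expr → x = 0.00103; check Q = 2.208
Then change container volume by factor 2 (V_new/V_old).
Step 3:
                  A         M         B         C
  I        0.001439    0.9575     0.562    0.1641
  C       -6.8368e-04 -0.002051  0.001367  0.002051
  E       7.5529e-04    0.9555    0.5634    0.1661
  solve Keq expr → x = 6.8368e-04; check Q = 2.208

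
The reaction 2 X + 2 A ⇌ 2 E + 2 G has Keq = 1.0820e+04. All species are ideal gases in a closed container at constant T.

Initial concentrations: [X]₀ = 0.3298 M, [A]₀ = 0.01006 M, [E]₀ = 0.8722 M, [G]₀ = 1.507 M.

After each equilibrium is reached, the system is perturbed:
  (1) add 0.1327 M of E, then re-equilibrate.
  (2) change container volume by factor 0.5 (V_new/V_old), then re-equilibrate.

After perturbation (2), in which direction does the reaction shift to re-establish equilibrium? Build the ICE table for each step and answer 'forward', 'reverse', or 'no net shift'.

Q₀ = 1.5695e+05 vs Keq = 1.0820e+04 ⇒ Q>K, reverse
Step 1:
                  X         A         E         G
  Initial    0.3298   0.01006    0.8722     1.507
  Change     0.0241    0.0241   -0.0241   -0.0241
  Equil      0.3539   0.03416    0.8481     1.483
  solve Keq expr → x = -0.01205; check Q = 1.0820e+04
Then add 0.1327 M of E.
Step 2:
                  X         A         E         G
  Initial    0.3539   0.03416    0.9808     1.483
  Change   0.004545  0.004545 -0.004545 -0.004545
  Equil      0.3584   0.03871    0.9763     1.478
  solve Keq expr → x = -0.002272; check Q = 1.0820e+04
Then change container volume by factor 0.5 (V_new/V_old).
Step 3:
                  X         A         E         G
  Initial    0.7169   0.07742     1.953     2.957
  Change          0         0         0         0
  Equil      0.7169   0.07742     1.953     2.957
  solve Keq expr → x = 0; check Q = 1.0820e+04

Direction: no net shift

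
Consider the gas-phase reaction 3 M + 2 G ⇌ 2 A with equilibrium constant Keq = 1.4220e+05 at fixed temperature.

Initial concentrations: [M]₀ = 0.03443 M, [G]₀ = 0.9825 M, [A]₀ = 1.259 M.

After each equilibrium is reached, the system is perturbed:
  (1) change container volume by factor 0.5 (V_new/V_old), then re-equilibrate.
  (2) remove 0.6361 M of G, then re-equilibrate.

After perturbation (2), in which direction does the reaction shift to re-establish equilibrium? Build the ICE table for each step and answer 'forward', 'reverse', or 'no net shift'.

Direction: reverse

Q₀ = 4.0232e+04 vs Keq = 1.4220e+05 ⇒ Q<K, forward
Step 1:
                  M         G         A
  I         0.03443    0.9825     1.259
  C        -0.01161 -0.007743  0.007743
  E         0.02282    0.9748     1.267
  solve Keq expr → x = 0.003872; check Q = 1.4220e+05
Then change container volume by factor 0.5 (V_new/V_old).
Step 2:
                  M         G         A
  I         0.04563      1.95     2.533
  C        -0.02261  -0.01507   0.01507
  E         0.02302     1.934     2.549
  solve Keq expr → x = 0.007535; check Q = 1.4220e+05
Then remove 0.6361 M of G.
Step 3:
                  M         G         A
  I         0.02302     1.298     2.549
  C        0.006904  0.004603 -0.004603
  E         0.02993     1.303     2.544
  solve Keq expr → x = -0.002301; check Q = 1.4220e+05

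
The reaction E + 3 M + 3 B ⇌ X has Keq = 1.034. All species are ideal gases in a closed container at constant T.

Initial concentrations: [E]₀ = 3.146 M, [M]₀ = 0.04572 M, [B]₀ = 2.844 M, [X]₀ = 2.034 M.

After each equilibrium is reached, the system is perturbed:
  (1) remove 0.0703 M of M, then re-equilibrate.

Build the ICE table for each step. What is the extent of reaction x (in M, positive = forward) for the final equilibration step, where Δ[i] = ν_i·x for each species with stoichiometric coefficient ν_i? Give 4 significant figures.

Q₀ = 294.1 vs Keq = 1.034 ⇒ Q>K, reverse
Step 1:
                    E           M           B           X
  init          3.146     0.04572       2.844       2.034
  Δ           0.07569      0.2271      0.2271    -0.07569
  eq            3.222      0.2728       3.071       1.958
  solve Keq expr → x = -0.07569; check Q = 1.034
Then remove 0.0703 M of M.
Step 2:
                    E           M           B           X
  init          3.222      0.2025       3.071       1.958
  Δ           0.02108     0.06325     0.06325    -0.02108
  eq            3.243      0.2657       3.134       1.937
  solve Keq expr → x = -0.02108; check Q = 1.034

x = -0.02108 M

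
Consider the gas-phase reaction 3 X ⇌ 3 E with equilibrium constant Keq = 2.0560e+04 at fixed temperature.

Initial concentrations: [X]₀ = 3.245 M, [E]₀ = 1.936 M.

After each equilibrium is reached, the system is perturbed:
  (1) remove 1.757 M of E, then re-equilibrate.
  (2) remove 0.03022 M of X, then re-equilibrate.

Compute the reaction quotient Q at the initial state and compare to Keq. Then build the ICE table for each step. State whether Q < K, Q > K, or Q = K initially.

Q₀ = 0.2124 vs Keq = 2.0560e+04 ⇒ Q<K, forward
Step 1:
                    X           E
  init          3.245       1.936
  Δ            -3.063       3.063
  eq           0.1825       4.999
  solve Keq expr → x = 1.021; check Q = 2.0560e+04
Then remove 1.757 M of E.
Step 2:
                    X           E
  init         0.1825       3.242
  Δ          -0.06188     0.06188
  eq           0.1206       3.303
  solve Keq expr → x = 0.02063; check Q = 2.0560e+04
Then remove 0.03022 M of X.
Step 3:
                    X           E
  init        0.09036       3.303
  Δ           0.02916    -0.02916
  eq           0.1195       3.274
  solve Keq expr → x = -0.009719; check Q = 2.0560e+04

Q₀ = 0.2124; Q < K (proceeds forward)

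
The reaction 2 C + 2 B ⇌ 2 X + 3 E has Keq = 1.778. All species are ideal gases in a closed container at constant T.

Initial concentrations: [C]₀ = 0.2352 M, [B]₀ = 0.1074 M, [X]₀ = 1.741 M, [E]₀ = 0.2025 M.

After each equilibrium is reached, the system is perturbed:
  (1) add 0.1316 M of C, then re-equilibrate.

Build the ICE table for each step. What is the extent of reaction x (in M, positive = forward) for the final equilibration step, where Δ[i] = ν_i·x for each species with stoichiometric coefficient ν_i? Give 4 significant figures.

Q₀ = 39.44 vs Keq = 1.778 ⇒ Q>K, reverse
Step 1:
                    C           B           X           E
  I            0.2352      0.1074       1.741      0.2025
  C           0.05872     0.05872    -0.05872    -0.08808
  E            0.2939      0.1661       1.682      0.1144
  solve Keq expr → x = -0.02936; check Q = 1.778
Then add 0.1316 M of C.
Step 2:
                    C           B           X           E
  I            0.4255      0.1661       1.682      0.1144
  C          -0.01352    -0.01352     0.01352     0.02028
  E             0.412      0.1526       1.696      0.1347
  solve Keq expr → x = 0.006761; check Q = 1.778

x = 0.006761 M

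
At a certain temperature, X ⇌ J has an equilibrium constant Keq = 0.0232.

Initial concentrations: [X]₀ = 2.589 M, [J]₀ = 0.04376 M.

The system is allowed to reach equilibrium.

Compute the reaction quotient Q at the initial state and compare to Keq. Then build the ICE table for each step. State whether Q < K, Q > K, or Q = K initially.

Q₀ = 0.0169; Q < K (proceeds forward)

Q₀ = 0.0169 vs Keq = 0.0232 ⇒ Q<K, forward
Step 1:
                    X           J
  init          2.589     0.04376
  Δ          -0.01594     0.01594
  eq            2.573      0.0597
  solve Keq expr → x = 0.01594; check Q = 0.0232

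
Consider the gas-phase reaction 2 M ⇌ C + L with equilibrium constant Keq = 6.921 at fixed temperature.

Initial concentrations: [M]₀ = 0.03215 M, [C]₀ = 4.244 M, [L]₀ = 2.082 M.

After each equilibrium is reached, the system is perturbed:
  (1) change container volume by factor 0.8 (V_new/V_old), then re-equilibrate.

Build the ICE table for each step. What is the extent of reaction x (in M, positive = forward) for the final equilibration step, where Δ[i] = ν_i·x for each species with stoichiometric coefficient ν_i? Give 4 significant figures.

x = 0 M

Q₀ = 8549 vs Keq = 6.921 ⇒ Q>K, reverse
Step 1:
                   M          C          L
  Initial    0.03215      4.244      2.082
  Change      0.9114    -0.4557    -0.4557
  Equil       0.9435      3.788      1.626
  solve Keq expr → x = -0.4557; check Q = 6.921
Then change container volume by factor 0.8 (V_new/V_old).
Step 2:
                   M          C          L
  Initial      1.179      4.735      2.033
  Change           0          0          0
  Equil        1.179      4.735      2.033
  solve Keq expr → x = 0; check Q = 6.921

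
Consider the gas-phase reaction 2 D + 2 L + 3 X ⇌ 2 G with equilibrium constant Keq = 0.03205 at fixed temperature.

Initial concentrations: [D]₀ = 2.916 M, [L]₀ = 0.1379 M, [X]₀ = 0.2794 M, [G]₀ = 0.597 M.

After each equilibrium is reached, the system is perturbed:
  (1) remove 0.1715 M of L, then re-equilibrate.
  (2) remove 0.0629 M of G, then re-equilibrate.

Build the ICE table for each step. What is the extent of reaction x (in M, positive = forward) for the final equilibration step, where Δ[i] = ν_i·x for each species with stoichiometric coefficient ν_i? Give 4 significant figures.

x = 0.0159 M

Q₀ = 101.1 vs Keq = 0.03205 ⇒ Q>K, reverse
Step 1:
                  D         L         X         G
  I           2.916    0.1379    0.2794     0.597
  C          0.3697    0.3697    0.5545   -0.3697
  E           3.286    0.5076    0.8339    0.2273
  solve Keq expr → x = -0.1848; check Q = 0.03205
Then remove 0.1715 M of L.
Step 2:
                  D         L         X         G
  I           3.286    0.3361    0.8339    0.2273
  C         0.03908   0.03908   0.05862  -0.03908
  E           3.325    0.3751    0.8925    0.1883
  solve Keq expr → x = -0.01954; check Q = 0.03205
Then remove 0.0629 M of G.
Step 3:
                  D         L         X         G
  I           3.325    0.3751    0.8925    0.1254
  C         -0.0318   -0.0318   -0.0477    0.0318
  E           3.293    0.3433    0.8448    0.1572
  solve Keq expr → x = 0.0159; check Q = 0.03205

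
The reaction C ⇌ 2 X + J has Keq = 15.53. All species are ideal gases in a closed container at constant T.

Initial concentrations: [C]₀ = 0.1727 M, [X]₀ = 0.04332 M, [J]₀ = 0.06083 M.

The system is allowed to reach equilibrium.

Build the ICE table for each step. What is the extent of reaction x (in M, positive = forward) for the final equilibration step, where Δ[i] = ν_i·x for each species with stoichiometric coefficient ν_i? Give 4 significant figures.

x = 0.1705 M

Q₀ = 6.6100e-04 vs Keq = 15.53 ⇒ Q<K, forward
Step 1:
                    C           X           J
  I            0.1727     0.04332     0.06083
  C           -0.1705       0.341      0.1705
  E            0.0022      0.3843      0.2313
  solve Keq expr → x = 0.1705; check Q = 15.53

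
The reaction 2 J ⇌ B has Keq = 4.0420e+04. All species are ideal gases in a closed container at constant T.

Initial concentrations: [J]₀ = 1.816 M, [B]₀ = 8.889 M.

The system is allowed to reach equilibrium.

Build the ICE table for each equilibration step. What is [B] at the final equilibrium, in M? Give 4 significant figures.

[B]_eq = 9.789 M

Q₀ = 2.695 vs Keq = 4.0420e+04 ⇒ Q<K, forward
Step 1:
                   J          B
  Initial      1.816      8.889
  Change        -1.8     0.9002
  Equil      0.01556      9.789
  solve Keq expr → x = 0.9002; check Q = 4.0420e+04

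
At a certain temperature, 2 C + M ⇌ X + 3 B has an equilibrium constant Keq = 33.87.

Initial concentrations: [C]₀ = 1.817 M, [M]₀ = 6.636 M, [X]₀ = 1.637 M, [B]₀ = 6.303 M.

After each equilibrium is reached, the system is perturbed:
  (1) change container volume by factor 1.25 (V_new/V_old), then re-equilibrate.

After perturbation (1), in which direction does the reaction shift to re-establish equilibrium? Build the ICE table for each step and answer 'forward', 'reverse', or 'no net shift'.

Direction: forward

Q₀ = 18.71 vs Keq = 33.87 ⇒ Q<K, forward
Step 1:
                  C         M         X         B
  I           1.817     6.636     1.637     6.303
  C         -0.2636   -0.1318    0.1318    0.3954
  E           1.553     6.504     1.769     6.698
  solve Keq expr → x = 0.1318; check Q = 33.87
Then change container volume by factor 1.25 (V_new/V_old).
Step 2:
                  C         M         X         B
  I           1.243     5.203     1.415     5.359
  C        -0.07598  -0.03799   0.03799     0.114
  E           1.167     5.165     1.453     5.473
  solve Keq expr → x = 0.03799; check Q = 33.87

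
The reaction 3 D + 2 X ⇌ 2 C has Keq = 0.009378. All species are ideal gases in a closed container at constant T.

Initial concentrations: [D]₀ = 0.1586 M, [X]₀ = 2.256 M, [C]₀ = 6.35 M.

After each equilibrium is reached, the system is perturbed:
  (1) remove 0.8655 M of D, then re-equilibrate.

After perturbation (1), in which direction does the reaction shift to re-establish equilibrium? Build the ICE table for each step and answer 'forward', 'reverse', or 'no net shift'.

Direction: reverse

Q₀ = 1986 vs Keq = 0.009378 ⇒ Q>K, reverse
Step 1:
                  D         X         C
  Initial    0.1586     2.256      6.35
  Change      3.864     2.576    -2.576
  Equil       4.022     4.832     3.774
  solve Keq expr → x = -1.288; check Q = 0.009378
Then remove 0.8655 M of D.
Step 2:
                  D         X         C
  Initial     3.157     4.832     3.774
  Change     0.4778    0.3186   -0.3186
  Equil       3.634      5.15     3.456
  solve Keq expr → x = -0.1593; check Q = 0.009378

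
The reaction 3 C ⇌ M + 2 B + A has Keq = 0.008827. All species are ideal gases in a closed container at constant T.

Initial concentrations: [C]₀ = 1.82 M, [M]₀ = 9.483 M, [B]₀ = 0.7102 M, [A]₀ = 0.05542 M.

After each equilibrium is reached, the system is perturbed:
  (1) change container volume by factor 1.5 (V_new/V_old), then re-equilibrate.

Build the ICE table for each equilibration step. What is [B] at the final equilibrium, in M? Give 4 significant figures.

Q₀ = 0.04397 vs Keq = 0.008827 ⇒ Q>K, reverse
Step 1:
                  C         M         B         A
  Initial      1.82     9.483    0.7102   0.05542
  Change     0.1155  -0.03852  -0.07703  -0.03852
  Equil       1.936     9.444    0.6332    0.0169
  solve Keq expr → x = -0.03852; check Q = 0.008827
Then change container volume by factor 1.5 (V_new/V_old).
Step 2:
                  C         M         B         A
  Initial      1.29     6.296    0.4221   0.01127
  Change   -0.01331  0.004438  0.008876  0.004438
  Equil       1.277     6.301     0.431   0.01571
  solve Keq expr → x = 0.004438; check Q = 0.008827

[B]_eq = 0.431 M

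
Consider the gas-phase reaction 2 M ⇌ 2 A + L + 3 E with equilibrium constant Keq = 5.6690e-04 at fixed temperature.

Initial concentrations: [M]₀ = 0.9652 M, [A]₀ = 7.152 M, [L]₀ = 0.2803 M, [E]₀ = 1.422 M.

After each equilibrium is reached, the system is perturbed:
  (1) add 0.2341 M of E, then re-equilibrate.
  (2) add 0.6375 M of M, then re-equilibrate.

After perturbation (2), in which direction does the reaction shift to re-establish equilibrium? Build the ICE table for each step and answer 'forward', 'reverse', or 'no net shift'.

Direction: forward

Q₀ = 44.25 vs Keq = 5.6690e-04 ⇒ Q>K, reverse
Step 1:
                   M          A          L          E
  Initial     0.9652      7.152     0.2803      1.422
  Change      0.5603    -0.5603    -0.2801    -0.8404
  Equil        1.525      6.592 1.5436e-04     0.5816
  solve Keq expr → x = -0.2801; check Q = 5.6690e-04
Then add 0.2341 M of E.
Step 2:
                   M          A          L          E
  Initial      1.525      6.592 1.5436e-04     0.8157
  Change  1.9667e-04 -1.9667e-04 -9.8333e-05 -2.9500e-04
  Equil        1.526      6.592 5.6028e-05     0.8154
  solve Keq expr → x = -9.8333e-05; check Q = 5.6690e-04
Then add 0.6375 M of M.
Step 3:
                   M          A          L          E
  Initial      2.163      6.592 5.6028e-05     0.8154
  Change  -1.1304e-04 1.1304e-04 5.6518e-05 1.6956e-04
  Equil        2.163      6.592 1.1255e-04     0.8155
  solve Keq expr → x = 5.6518e-05; check Q = 5.6690e-04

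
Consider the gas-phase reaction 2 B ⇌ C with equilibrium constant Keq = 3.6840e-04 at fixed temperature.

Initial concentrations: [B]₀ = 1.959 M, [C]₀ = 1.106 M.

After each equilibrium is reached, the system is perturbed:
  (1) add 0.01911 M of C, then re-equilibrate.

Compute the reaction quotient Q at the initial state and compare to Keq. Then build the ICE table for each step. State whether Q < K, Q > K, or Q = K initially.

Q₀ = 0.2882 vs Keq = 3.6840e-04 ⇒ Q>K, reverse
Step 1:
                   B          C
  I            1.959      1.106
  C            2.199       -1.1
  E            4.158    0.00637
  solve Keq expr → x = -1.1; check Q = 3.6840e-04
Then add 0.01911 M of C.
Step 2:
                   B          C
  I            4.158    0.02548
  C          0.03799   -0.01899
  E            4.196   0.006487
  solve Keq expr → x = -0.01899; check Q = 3.6840e-04

Q₀ = 0.2882; Q > K (proceeds reverse)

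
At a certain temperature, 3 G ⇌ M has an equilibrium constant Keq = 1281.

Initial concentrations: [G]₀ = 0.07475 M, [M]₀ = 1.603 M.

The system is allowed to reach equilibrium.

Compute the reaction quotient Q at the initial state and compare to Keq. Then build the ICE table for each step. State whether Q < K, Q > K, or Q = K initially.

Q₀ = 3838 vs Keq = 1281 ⇒ Q>K, reverse
Step 1:
                   G          M
  init       0.07475      1.603
  Δ          0.03277   -0.01092
  eq          0.1075      1.592
  solve Keq expr → x = -0.01092; check Q = 1281

Q₀ = 3838; Q > K (proceeds reverse)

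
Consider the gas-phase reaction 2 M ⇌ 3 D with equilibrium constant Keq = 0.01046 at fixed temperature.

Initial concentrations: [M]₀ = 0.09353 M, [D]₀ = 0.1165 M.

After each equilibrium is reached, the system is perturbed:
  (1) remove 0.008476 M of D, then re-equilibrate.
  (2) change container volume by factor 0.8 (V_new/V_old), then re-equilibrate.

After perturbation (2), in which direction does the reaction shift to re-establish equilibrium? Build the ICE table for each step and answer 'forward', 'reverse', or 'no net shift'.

Q₀ = 0.1807 vs Keq = 0.01046 ⇒ Q>K, reverse
Step 1:
                   M          D
  init       0.09353     0.1165
  Δ          0.03964   -0.05947
  eq          0.1332    0.05703
  solve Keq expr → x = -0.01982; check Q = 0.01046
Then remove 0.008476 M of D.
Step 2:
                   M          D
  init        0.1332    0.04856
  Δ        -0.004743   0.007114
  eq          0.1284    0.05567
  solve Keq expr → x = 0.002371; check Q = 0.01046
Then change container volume by factor 0.8 (V_new/V_old).
Step 3:
                   M          D
  init        0.1605    0.06959
  Δ         0.002822  -0.004233
  eq          0.1634    0.06535
  solve Keq expr → x = -0.001411; check Q = 0.01046

Direction: reverse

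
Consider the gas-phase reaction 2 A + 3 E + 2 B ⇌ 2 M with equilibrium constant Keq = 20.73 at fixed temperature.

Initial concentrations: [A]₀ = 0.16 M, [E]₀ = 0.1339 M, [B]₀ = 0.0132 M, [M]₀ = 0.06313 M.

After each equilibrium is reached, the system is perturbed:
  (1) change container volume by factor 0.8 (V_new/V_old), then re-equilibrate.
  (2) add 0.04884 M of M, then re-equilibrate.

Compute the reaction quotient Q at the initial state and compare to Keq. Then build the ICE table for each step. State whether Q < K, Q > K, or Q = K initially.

Q₀ = 3.7217e+05 vs Keq = 20.73 ⇒ Q>K, reverse
Step 1:
                   A          E          B          M
  Initial       0.16     0.1339     0.0132    0.06313
  Change     0.05617    0.08426    0.05617   -0.05617
  Equil       0.2162     0.2182    0.06937   0.006957
  solve Keq expr → x = -0.02809; check Q = 20.73
Then change container volume by factor 0.8 (V_new/V_old).
Step 2:
                   A          E          B          M
  Initial     0.2702     0.2727    0.08672   0.008697
  Change   -0.004834  -0.007251  -0.004834   0.004834
  Equil       0.2654     0.2654    0.08188    0.01353
  solve Keq expr → x = 0.002417; check Q = 20.73
Then add 0.04884 M of M.
Step 3:
                   A          E          B          M
  Initial     0.2654     0.2654    0.08188    0.06237
  Change     0.03416    0.05125    0.03416   -0.03416
  Equil       0.2995     0.3167      0.116    0.02821
  solve Keq expr → x = -0.01708; check Q = 20.73

Q₀ = 3.7217e+05; Q > K (proceeds reverse)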